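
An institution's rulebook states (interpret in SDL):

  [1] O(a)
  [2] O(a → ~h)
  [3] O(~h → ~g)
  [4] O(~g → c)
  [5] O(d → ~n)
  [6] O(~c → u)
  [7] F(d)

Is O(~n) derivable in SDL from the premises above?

Premise 5 is O(d → ~n), but O(d) is not derivable from the premises, so it does not yield O(~n).
No other premise forces O(~n). An ideal world satisfying every premise can still have ~n false, so O(~n) is not derivable.

No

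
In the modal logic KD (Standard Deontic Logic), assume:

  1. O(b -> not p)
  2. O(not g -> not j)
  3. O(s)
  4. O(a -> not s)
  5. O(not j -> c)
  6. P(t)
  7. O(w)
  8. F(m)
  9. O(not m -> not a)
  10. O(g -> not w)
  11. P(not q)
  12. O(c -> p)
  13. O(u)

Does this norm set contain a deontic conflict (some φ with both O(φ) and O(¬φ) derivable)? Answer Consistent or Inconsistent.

Consistent

Premise 4 is O(a -> not s), but O(a) is not derivable from the premises, so it does not yield O(not s).
So O(not s) is not derivable, and the apparent clash with O(s) does not arise.
A world satisfying every obligation exists (e.g. a=false, b=false, c=true, g=false, j=false, m=false, p=true, q=false, s=true, t=false, u=true, w=true); no atom is both obligatory and forbidden, so the set is consistent.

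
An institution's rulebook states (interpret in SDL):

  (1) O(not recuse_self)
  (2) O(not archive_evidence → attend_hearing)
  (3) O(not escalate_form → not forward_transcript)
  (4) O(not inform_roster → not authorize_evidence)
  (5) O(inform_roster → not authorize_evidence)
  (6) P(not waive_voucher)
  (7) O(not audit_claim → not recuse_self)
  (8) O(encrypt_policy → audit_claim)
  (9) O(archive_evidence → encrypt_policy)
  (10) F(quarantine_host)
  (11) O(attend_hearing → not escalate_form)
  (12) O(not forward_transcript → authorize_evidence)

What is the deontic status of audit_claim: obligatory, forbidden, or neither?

By case analysis on not inform_roster: premise 4 gives O(not inform_roster → not authorize_evidence) and premise 5 gives O(inform_roster → not authorize_evidence), so O(not authorize_evidence) either way.
Premise 12, O(not forward_transcript → authorize_evidence), contraposes to O(not authorize_evidence → forward_transcript); with O(not authorize_evidence) we get O(forward_transcript).
Premise 3 is O(not escalate_form → not forward_transcript); contrapositively O(forward_transcript → escalate_form). Since O(forward_transcript) holds, K gives O(escalate_form).
Premise 11 is O(attend_hearing → not escalate_form); contrapositively O(escalate_form → not attend_hearing). Since O(escalate_form) holds, K gives O(not attend_hearing).
Premise 2, O(not archive_evidence → attend_hearing), contraposes to O(not attend_hearing → archive_evidence); with O(not attend_hearing) we get O(archive_evidence).
From O(archive_evidence) and premise 9, O(archive_evidence → encrypt_policy), we obtain O(encrypt_policy).
Premise 8 is O(encrypt_policy → audit_claim); since O(encrypt_policy), deontic closure gives O(audit_claim).
Premises 1, 6, 7, 10 do not contribute to this derivation.
Hence audit_claim is obligatory.

Obligatory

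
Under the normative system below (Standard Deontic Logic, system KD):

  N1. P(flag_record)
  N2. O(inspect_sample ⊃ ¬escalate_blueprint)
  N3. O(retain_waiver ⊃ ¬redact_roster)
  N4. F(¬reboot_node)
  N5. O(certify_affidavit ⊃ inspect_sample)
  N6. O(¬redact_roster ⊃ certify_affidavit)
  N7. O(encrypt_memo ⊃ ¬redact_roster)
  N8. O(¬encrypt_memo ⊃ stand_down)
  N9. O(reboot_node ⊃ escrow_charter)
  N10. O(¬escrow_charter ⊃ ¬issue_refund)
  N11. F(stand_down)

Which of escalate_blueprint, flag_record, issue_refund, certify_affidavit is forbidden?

escalate_blueprint

Premise 11, F(stand_down), is equivalent to O(¬stand_down).
Premise 8 is O(¬encrypt_memo ⊃ stand_down); contrapositively O(¬stand_down ⊃ encrypt_memo). Since O(¬stand_down) holds, K gives O(encrypt_memo).
Applying K to premise 7 (O(encrypt_memo ⊃ ¬redact_roster)) and O(encrypt_memo) yields O(¬redact_roster).
With premise 6, O(¬redact_roster ⊃ certify_affidavit), the K-axiom yields O(certify_affidavit).
Applying K to premise 5 (O(certify_affidavit ⊃ inspect_sample)) and O(certify_affidavit) yields O(inspect_sample).
Premise 2 is O(inspect_sample ⊃ ¬escalate_blueprint); since O(inspect_sample), deontic closure gives O(¬escalate_blueprint).
So O(¬escalate_blueprint) holds, i.e. escalate_blueprint is forbidden. None of the other listed options is forbidden under the premises.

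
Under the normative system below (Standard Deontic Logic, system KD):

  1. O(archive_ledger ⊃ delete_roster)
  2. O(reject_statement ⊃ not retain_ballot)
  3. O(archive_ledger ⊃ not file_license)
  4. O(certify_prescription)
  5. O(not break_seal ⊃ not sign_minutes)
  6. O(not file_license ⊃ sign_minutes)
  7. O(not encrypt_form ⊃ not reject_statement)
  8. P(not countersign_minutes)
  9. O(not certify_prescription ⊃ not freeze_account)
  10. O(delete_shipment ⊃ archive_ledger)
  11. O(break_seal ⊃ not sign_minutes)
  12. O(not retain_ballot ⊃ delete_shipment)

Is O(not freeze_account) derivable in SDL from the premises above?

No

Premise 9 is O(not certify_prescription ⊃ not freeze_account), but O(not certify_prescription) is not derivable from the premises, so it does not yield O(not freeze_account).
No other premise forces O(not freeze_account). An ideal world satisfying every premise can still have not freeze_account false, so O(not freeze_account) is not derivable.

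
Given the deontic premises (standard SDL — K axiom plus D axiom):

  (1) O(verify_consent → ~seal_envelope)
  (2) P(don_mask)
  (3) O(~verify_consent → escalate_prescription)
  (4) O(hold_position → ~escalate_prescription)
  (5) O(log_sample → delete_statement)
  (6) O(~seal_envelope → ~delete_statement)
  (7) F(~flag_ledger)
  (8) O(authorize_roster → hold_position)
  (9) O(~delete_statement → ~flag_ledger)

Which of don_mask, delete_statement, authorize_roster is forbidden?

authorize_roster

Premise 7 is F(~flag_ledger), i.e. O(flag_ledger).
Premise 9, O(~delete_statement → ~flag_ledger), contraposes to O(flag_ledger → delete_statement); with O(flag_ledger) we get O(delete_statement).
The contrapositive of premise 6 (O(~seal_envelope → ~delete_statement)) is O(delete_statement → seal_envelope), and O(delete_statement) is already established, so O(seal_envelope).
The contrapositive of premise 1 (O(verify_consent → ~seal_envelope)) is O(seal_envelope → ~verify_consent), and O(seal_envelope) is already established, so O(~verify_consent).
From O(~verify_consent) and premise 3, O(~verify_consent → escalate_prescription), we obtain O(escalate_prescription).
Premise 4 is O(hold_position → ~escalate_prescription); contrapositively O(escalate_prescription → ~hold_position). Since O(escalate_prescription) holds, K gives O(~hold_position).
Premise 8 is O(authorize_roster → hold_position); contrapositively O(~hold_position → ~authorize_roster). Since O(~hold_position) holds, K gives O(~authorize_roster).
So O(~authorize_roster) holds, i.e. authorize_roster is forbidden. None of the other listed options is forbidden under the premises.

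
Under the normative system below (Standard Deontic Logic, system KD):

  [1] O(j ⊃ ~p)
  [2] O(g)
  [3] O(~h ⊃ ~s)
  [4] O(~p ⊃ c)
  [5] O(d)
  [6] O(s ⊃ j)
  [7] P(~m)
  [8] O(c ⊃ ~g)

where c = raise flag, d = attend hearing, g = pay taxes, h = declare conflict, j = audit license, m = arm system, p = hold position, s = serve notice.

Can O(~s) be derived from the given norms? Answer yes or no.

Premise 2 gives O(g).
Premise 8, O(c ⊃ ~g), contraposes to O(g ⊃ ~c); with O(g) we get O(~c).
Premise 4, O(~p ⊃ c), contraposes to O(~c ⊃ p); with O(~c) we get O(p).
Premise 1, O(j ⊃ ~p), contraposes to O(p ⊃ ~j); with O(p) we get O(~j).
Premise 6 is O(s ⊃ j); contrapositively O(~j ⊃ ~s). Since O(~j) holds, K gives O(~s).
Premises 3, 5, 7 do not contribute to this derivation.
So O(~s) follows.

Yes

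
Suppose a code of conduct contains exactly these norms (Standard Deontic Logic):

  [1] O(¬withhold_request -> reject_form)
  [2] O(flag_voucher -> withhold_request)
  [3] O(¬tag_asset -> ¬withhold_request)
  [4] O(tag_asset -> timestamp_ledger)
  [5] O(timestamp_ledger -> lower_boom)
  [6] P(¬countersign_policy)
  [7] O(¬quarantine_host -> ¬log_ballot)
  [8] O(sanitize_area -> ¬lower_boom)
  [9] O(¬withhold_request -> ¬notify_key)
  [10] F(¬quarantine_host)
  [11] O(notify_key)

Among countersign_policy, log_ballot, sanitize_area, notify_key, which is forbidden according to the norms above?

sanitize_area

Premise 11 states O(notify_key) outright.
Premise 9 is O(¬withhold_request -> ¬notify_key); contrapositively O(notify_key -> withhold_request). Since O(notify_key) holds, K gives O(withhold_request).
Premise 3 is O(¬tag_asset -> ¬withhold_request); contrapositively O(withhold_request -> tag_asset). Since O(withhold_request) holds, K gives O(tag_asset).
Applying K to premise 4 (O(tag_asset -> timestamp_ledger)) and O(tag_asset) yields O(timestamp_ledger).
With premise 5, O(timestamp_ledger -> lower_boom), the K-axiom yields O(lower_boom).
The contrapositive of premise 8 (O(sanitize_area -> ¬lower_boom)) is O(lower_boom -> ¬sanitize_area), and O(lower_boom) is already established, so O(¬sanitize_area).
So O(¬sanitize_area) holds, i.e. sanitize_area is forbidden. None of the other listed options is forbidden under the premises.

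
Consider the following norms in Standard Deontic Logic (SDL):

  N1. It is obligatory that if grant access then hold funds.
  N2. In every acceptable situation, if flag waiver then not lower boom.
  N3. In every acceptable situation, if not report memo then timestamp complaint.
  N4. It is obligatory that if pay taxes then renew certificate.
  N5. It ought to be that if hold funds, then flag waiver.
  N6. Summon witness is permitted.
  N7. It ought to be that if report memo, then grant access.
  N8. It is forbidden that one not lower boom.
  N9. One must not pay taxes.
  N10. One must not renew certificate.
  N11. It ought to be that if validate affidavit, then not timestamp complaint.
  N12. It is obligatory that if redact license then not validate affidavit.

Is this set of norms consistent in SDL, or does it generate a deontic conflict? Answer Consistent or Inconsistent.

Consistent

Premise 4 is O(pay_taxes → renew_certificate), but O(pay_taxes) is not derivable from the premises, so it does not yield O(renew_certificate).
So O(renew_certificate) is not derivable, and the apparent clash with O(¬renew_certificate) does not arise.
A world satisfying every obligation exists (e.g. flag_waiver=false, grant_access=false, hold_funds=false, lower_boom=true, pay_taxes=false, redact_license=false, renew_certificate=false, report_memo=false, summon_witness=false, timestamp_complaint=true, validate_affidavit=false); no atom is both obligatory and forbidden, so the set is consistent.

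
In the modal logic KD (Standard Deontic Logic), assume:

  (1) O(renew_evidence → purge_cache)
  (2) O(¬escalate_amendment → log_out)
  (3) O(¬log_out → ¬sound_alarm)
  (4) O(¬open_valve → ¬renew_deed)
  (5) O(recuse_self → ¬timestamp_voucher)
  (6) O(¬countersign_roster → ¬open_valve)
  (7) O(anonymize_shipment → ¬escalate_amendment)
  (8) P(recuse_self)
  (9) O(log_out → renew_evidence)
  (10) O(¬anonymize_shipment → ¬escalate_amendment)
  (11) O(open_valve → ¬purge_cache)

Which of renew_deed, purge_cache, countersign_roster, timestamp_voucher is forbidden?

renew_deed

Premises 10 and 7 cover both cases: O(¬anonymize_shipment → ¬escalate_amendment) and O(anonymize_shipment → ¬escalate_amendment). Since ¬anonymize_shipment ∨ anonymize_shipment is a tautology, O(¬escalate_amendment) follows.
Premise 2 is O(¬escalate_amendment → log_out); since O(¬escalate_amendment), deontic closure gives O(log_out).
From O(log_out) and premise 9, O(log_out → renew_evidence), we obtain O(renew_evidence).
Premise 1 is O(renew_evidence → purge_cache); since O(renew_evidence), deontic closure gives O(purge_cache).
Premise 11 is O(open_valve → ¬purge_cache); contrapositively O(purge_cache → ¬open_valve). Since O(purge_cache) holds, K gives O(¬open_valve).
From O(¬open_valve) and premise 4, O(¬open_valve → ¬renew_deed), we obtain O(¬renew_deed).
So O(¬renew_deed) holds, i.e. renew_deed is forbidden. None of the other listed options is forbidden under the premises.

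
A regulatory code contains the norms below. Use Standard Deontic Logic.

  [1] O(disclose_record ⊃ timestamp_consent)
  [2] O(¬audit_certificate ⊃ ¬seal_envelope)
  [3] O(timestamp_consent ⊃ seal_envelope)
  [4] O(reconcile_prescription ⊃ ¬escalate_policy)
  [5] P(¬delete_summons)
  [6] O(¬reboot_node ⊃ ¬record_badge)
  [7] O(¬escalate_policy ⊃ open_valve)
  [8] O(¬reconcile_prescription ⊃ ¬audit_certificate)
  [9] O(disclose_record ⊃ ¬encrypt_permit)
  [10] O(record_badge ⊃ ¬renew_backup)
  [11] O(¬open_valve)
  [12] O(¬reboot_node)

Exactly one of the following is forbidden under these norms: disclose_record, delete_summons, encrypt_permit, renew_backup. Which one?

Premise 11 gives O(¬open_valve).
Premise 7, O(¬escalate_policy ⊃ open_valve), contraposes to O(¬open_valve ⊃ escalate_policy); with O(¬open_valve) we get O(escalate_policy).
Premise 4, O(reconcile_prescription ⊃ ¬escalate_policy), contraposes to O(escalate_policy ⊃ ¬reconcile_prescription); with O(escalate_policy) we get O(¬reconcile_prescription).
Applying K to premise 8 (O(¬reconcile_prescription ⊃ ¬audit_certificate)) and O(¬reconcile_prescription) yields O(¬audit_certificate).
Applying K to premise 2 (O(¬audit_certificate ⊃ ¬seal_envelope)) and O(¬audit_certificate) yields O(¬seal_envelope).
The contrapositive of premise 3 (O(timestamp_consent ⊃ seal_envelope)) is O(¬seal_envelope ⊃ ¬timestamp_consent), and O(¬seal_envelope) is already established, so O(¬timestamp_consent).
Premise 1, O(disclose_record ⊃ timestamp_consent), contraposes to O(¬timestamp_consent ⊃ ¬disclose_record); with O(¬timestamp_consent) we get O(¬disclose_record).
So O(¬disclose_record) holds, i.e. disclose_record is forbidden. None of the other listed options is forbidden under the premises.

disclose_record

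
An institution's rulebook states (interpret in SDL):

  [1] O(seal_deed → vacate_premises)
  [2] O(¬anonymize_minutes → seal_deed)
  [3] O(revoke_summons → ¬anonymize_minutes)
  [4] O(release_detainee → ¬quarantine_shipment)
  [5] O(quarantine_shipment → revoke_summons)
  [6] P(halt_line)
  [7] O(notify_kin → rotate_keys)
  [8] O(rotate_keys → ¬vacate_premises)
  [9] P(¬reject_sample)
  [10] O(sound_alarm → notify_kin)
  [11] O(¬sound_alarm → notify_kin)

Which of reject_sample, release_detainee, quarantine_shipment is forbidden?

quarantine_shipment

By case analysis on sound_alarm: premise 10 gives O(sound_alarm → notify_kin) and premise 11 gives O(¬sound_alarm → notify_kin), so O(notify_kin) either way.
Applying K to premise 7 (O(notify_kin → rotate_keys)) and O(notify_kin) yields O(rotate_keys).
With premise 8, O(rotate_keys → ¬vacate_premises), the K-axiom yields O(¬vacate_premises).
The contrapositive of premise 1 (O(seal_deed → vacate_premises)) is O(¬vacate_premises → ¬seal_deed), and O(¬vacate_premises) is already established, so O(¬seal_deed).
The contrapositive of premise 2 (O(¬anonymize_minutes → seal_deed)) is O(¬seal_deed → anonymize_minutes), and O(¬seal_deed) is already established, so O(anonymize_minutes).
The contrapositive of premise 3 (O(revoke_summons → ¬anonymize_minutes)) is O(anonymize_minutes → ¬revoke_summons), and O(anonymize_minutes) is already established, so O(¬revoke_summons).
The contrapositive of premise 5 (O(quarantine_shipment → revoke_summons)) is O(¬revoke_summons → ¬quarantine_shipment), and O(¬revoke_summons) is already established, so O(¬quarantine_shipment).
So O(¬quarantine_shipment) holds, i.e. quarantine_shipment is forbidden. None of the other listed options is forbidden under the premises.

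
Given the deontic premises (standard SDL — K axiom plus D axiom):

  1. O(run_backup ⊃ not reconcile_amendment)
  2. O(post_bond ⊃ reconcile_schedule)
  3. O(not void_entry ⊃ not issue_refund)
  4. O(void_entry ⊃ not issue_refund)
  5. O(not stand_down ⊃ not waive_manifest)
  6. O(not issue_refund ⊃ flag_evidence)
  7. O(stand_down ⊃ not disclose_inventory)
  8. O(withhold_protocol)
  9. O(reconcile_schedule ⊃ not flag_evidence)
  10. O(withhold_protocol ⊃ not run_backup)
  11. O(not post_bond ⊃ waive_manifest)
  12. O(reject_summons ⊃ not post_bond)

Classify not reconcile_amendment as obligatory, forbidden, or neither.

Premise 1 is O(run_backup ⊃ not reconcile_amendment), but O(run_backup) is not derivable from the premises, so it does not yield O(not reconcile_amendment).
No premise or chain of K-axiom applications forces O(not reconcile_amendment), and none forces O(reconcile_amendment). So not reconcile_amendment is neither obligatory nor forbidden under these norms.

Neither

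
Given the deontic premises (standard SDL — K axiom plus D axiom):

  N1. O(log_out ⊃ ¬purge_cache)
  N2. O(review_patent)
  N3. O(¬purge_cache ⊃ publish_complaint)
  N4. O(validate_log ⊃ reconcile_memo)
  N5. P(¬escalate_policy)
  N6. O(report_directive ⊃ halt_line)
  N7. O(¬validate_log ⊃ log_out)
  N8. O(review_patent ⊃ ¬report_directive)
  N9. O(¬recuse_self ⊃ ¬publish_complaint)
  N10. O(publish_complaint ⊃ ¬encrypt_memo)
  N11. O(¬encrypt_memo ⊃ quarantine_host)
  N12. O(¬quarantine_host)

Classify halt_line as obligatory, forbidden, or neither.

Neither

Premise 6 is O(report_directive ⊃ halt_line), but O(report_directive) is not derivable from the premises, so it does not yield O(halt_line).
No premise or chain of K-axiom applications forces O(halt_line), and none forces O(¬halt_line). So halt_line is neither obligatory nor forbidden under these norms.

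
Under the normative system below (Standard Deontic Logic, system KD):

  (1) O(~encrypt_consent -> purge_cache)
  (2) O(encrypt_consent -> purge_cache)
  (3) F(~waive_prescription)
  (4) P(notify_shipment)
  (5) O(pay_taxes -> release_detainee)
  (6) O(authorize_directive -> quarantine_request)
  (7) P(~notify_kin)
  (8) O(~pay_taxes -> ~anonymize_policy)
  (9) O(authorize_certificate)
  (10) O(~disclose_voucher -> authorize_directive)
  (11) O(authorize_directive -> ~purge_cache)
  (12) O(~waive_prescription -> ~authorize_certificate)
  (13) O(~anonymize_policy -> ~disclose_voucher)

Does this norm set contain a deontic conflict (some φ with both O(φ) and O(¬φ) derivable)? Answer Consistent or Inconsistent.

Premise 12 is O(~waive_prescription -> ~authorize_certificate), but O(~waive_prescription) is not derivable from the premises, so it does not yield O(~authorize_certificate).
So O(~authorize_certificate) is not derivable, and the apparent clash with O(authorize_certificate) does not arise.
A world satisfying every obligation exists (e.g. anonymize_policy=true, authorize_certificate=true, authorize_directive=false, disclose_voucher=true, encrypt_consent=false, notify_kin=false, notify_shipment=false, pay_taxes=true, purge_cache=true, quarantine_request=false, release_detainee=true, waive_prescription=true); no atom is both obligatory and forbidden, so the set is consistent.

Consistent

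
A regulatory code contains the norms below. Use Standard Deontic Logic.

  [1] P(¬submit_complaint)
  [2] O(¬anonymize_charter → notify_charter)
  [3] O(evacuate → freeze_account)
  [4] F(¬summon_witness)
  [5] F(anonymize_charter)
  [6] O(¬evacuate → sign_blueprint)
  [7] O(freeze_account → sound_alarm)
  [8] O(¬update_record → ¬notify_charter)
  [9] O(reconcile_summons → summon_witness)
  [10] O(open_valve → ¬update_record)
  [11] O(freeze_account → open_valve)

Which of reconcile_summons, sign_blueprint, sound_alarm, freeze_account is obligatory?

sign_blueprint

F(anonymize_charter) at premise 5 means O(¬anonymize_charter).
Applying K to premise 2 (O(¬anonymize_charter → notify_charter)) and O(¬anonymize_charter) yields O(notify_charter).
The contrapositive of premise 8 (O(¬update_record → ¬notify_charter)) is O(notify_charter → update_record), and O(notify_charter) is already established, so O(update_record).
Premise 10 is O(open_valve → ¬update_record); contrapositively O(update_record → ¬open_valve). Since O(update_record) holds, K gives O(¬open_valve).
Premise 11, O(freeze_account → open_valve), contraposes to O(¬open_valve → ¬freeze_account); with O(¬open_valve) we get O(¬freeze_account).
Premise 3, O(evacuate → freeze_account), contraposes to O(¬freeze_account → ¬evacuate); with O(¬freeze_account) we get O(¬evacuate).
From O(¬evacuate) and premise 6, O(¬evacuate → sign_blueprint), we obtain O(sign_blueprint).
So O(sign_blueprint) holds — sign_blueprint is obligatory. None of the other listed options is made obligatory by any chain of premises.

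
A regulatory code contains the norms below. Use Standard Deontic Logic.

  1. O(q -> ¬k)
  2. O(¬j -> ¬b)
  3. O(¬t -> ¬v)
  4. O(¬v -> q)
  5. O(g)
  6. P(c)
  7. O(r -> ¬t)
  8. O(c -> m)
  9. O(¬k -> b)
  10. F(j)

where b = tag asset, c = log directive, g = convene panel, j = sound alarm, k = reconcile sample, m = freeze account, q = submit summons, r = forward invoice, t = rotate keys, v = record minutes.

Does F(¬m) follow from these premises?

Premise 8 is O(c -> m), but O(c) is not derivable from the premises (the permission P(c) asserts only ¬O(¬c), not O(c)), so it does not yield O(m).
No other premise forces O(m). An ideal world satisfying every premise can still have ¬m true, so F(¬m) is not derivable.

No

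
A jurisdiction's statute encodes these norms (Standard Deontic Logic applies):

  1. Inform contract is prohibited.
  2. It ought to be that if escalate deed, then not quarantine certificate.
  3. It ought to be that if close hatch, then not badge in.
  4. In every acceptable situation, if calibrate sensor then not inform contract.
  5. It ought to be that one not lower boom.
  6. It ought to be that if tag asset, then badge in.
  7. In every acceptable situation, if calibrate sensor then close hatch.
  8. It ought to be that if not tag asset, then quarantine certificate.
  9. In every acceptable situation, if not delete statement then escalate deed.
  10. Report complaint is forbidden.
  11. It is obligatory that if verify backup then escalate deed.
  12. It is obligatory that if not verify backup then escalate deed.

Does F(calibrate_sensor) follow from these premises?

Yes

By case analysis on ¬verify_backup: premise 12 gives O(¬verify_backup → escalate_deed) and premise 11 gives O(verify_backup → escalate_deed), so O(escalate_deed) either way.
From O(escalate_deed) and premise 2, O(escalate_deed → ¬quarantine_certificate), we obtain O(¬quarantine_certificate).
Premise 8, O(¬tag_asset → quarantine_certificate), contraposes to O(¬quarantine_certificate → tag_asset); with O(¬quarantine_certificate) we get O(tag_asset).
Applying K to premise 6 (O(tag_asset → badge_in)) and O(tag_asset) yields O(badge_in).
The contrapositive of premise 3 (O(close_hatch → ¬badge_in)) is O(badge_in → ¬close_hatch), and O(badge_in) is already established, so O(¬close_hatch).
The contrapositive of premise 7 (O(calibrate_sensor → close_hatch)) is O(¬close_hatch → ¬calibrate_sensor), and O(¬close_hatch) is already established, so O(¬calibrate_sensor).
Premises 1, 4, 5, 9, 10 do not contribute to this derivation.
So O(¬calibrate_sensor) holds, i.e. F(calibrate_sensor). The claim follows.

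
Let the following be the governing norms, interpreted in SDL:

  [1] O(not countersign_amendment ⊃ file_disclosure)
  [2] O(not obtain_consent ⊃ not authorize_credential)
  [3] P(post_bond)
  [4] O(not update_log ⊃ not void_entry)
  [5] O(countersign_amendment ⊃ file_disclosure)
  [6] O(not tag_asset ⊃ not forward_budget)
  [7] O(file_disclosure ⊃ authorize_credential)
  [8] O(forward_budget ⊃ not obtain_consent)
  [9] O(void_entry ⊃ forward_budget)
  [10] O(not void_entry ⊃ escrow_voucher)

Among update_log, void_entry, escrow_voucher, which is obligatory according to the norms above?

escrow_voucher

Premises 1 and 5 are O(not countersign_amendment ⊃ file_disclosure) and O(countersign_amendment ⊃ file_disclosure); every ideal world satisfies not countersign_amendment or countersign_amendment, so in either case file_disclosure holds — hence O(file_disclosure).
Applying K to premise 7 (O(file_disclosure ⊃ authorize_credential)) and O(file_disclosure) yields O(authorize_credential).
The contrapositive of premise 2 (O(not obtain_consent ⊃ not authorize_credential)) is O(authorize_credential ⊃ obtain_consent), and O(authorize_credential) is already established, so O(obtain_consent).
Premise 8, O(forward_budget ⊃ not obtain_consent), contraposes to O(obtain_consent ⊃ not forward_budget); with O(obtain_consent) we get O(not forward_budget).
Premise 9, O(void_entry ⊃ forward_budget), contraposes to O(not forward_budget ⊃ not void_entry); with O(not forward_budget) we get O(not void_entry).
Premise 10 is O(not void_entry ⊃ escrow_voucher); since O(not void_entry), deontic closure gives O(escrow_voucher).
So O(escrow_voucher) holds — escrow_voucher is obligatory. None of the other listed options is made obligatory by any chain of premises.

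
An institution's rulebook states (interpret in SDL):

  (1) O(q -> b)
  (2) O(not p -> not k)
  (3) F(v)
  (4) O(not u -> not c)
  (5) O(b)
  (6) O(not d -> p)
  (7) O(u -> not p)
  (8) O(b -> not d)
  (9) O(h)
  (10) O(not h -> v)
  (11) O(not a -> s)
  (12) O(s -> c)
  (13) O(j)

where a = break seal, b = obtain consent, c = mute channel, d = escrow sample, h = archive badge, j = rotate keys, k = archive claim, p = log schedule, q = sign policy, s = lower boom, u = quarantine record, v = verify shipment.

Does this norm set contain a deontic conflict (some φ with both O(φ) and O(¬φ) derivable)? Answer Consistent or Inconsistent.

Consistent

Premise 10 is O(not h -> v), but O(not h) is not derivable from the premises, so it does not yield O(v).
So O(v) is not derivable, and the apparent clash with O(not v) does not arise.
A world satisfying every obligation exists (e.g. a=true, b=true, c=false, d=false, h=true, j=true, k=false, p=true, q=false, s=false, u=false, v=false); no atom is both obligatory and forbidden, so the set is consistent.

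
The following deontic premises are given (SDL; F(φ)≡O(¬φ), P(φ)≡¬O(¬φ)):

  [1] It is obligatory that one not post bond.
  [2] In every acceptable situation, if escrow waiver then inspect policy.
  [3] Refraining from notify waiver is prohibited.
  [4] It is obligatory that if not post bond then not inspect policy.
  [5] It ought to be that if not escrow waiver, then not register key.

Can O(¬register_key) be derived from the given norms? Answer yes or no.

Yes

Premise 1 gives O(¬post_bond).
With premise 4, O(¬post_bond → ¬inspect_policy), the K-axiom yields O(¬inspect_policy).
Premise 2 is O(escrow_waiver → inspect_policy); contrapositively O(¬inspect_policy → ¬escrow_waiver). Since O(¬inspect_policy) holds, K gives O(¬escrow_waiver).
With premise 5, O(¬escrow_waiver → ¬register_key), the K-axiom yields O(¬register_key).
Premise 3 does not contribute to this derivation.
So O(¬register_key) follows.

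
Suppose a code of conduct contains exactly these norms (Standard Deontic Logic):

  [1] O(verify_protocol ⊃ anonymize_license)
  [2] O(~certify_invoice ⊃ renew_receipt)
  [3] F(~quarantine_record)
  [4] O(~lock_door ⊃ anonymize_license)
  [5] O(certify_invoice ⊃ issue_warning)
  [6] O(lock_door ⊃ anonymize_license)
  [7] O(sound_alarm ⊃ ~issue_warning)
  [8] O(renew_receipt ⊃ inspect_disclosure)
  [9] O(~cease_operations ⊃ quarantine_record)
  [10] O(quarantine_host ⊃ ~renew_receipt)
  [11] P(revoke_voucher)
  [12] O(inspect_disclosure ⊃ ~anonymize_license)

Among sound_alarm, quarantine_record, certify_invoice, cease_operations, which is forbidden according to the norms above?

Premises 4 and 6 cover both cases: O(~lock_door ⊃ anonymize_license) and O(lock_door ⊃ anonymize_license). Since ~lock_door ∨ lock_door is a tautology, O(anonymize_license) follows.
Premise 12, O(inspect_disclosure ⊃ ~anonymize_license), contraposes to O(anonymize_license ⊃ ~inspect_disclosure); with O(anonymize_license) we get O(~inspect_disclosure).
The contrapositive of premise 8 (O(renew_receipt ⊃ inspect_disclosure)) is O(~inspect_disclosure ⊃ ~renew_receipt), and O(~inspect_disclosure) is already established, so O(~renew_receipt).
Premise 2, O(~certify_invoice ⊃ renew_receipt), contraposes to O(~renew_receipt ⊃ certify_invoice); with O(~renew_receipt) we get O(certify_invoice).
Applying K to premise 5 (O(certify_invoice ⊃ issue_warning)) and O(certify_invoice) yields O(issue_warning).
Premise 7, O(sound_alarm ⊃ ~issue_warning), contraposes to O(issue_warning ⊃ ~sound_alarm); with O(issue_warning) we get O(~sound_alarm).
So O(~sound_alarm) holds, i.e. sound_alarm is forbidden. None of the other listed options is forbidden under the premises.

sound_alarm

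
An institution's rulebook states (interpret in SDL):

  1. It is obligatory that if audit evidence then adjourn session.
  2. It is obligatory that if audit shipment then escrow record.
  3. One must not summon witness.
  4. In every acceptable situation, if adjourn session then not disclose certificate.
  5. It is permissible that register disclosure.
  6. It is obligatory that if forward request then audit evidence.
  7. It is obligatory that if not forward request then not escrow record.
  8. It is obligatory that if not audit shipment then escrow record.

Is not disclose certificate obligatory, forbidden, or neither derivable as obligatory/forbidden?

Premises 2 and 8 are O(audit_shipment → escrow_record) and O(¬audit_shipment → escrow_record); every ideal world satisfies audit_shipment or ¬audit_shipment, so in either case escrow_record holds — hence O(escrow_record).
The contrapositive of premise 7 (O(¬forward_request → ¬escrow_record)) is O(escrow_record → forward_request), and O(escrow_record) is already established, so O(forward_request).
Applying K to premise 6 (O(forward_request → audit_evidence)) and O(forward_request) yields O(audit_evidence).
Applying K to premise 1 (O(audit_evidence → adjourn_session)) and O(audit_evidence) yields O(adjourn_session).
Applying K to premise 4 (O(adjourn_session → ¬disclose_certificate)) and O(adjourn_session) yields O(¬disclose_certificate).
Premises 3, 5 do not contribute to this derivation.
Hence ¬disclose_certificate is obligatory.

Obligatory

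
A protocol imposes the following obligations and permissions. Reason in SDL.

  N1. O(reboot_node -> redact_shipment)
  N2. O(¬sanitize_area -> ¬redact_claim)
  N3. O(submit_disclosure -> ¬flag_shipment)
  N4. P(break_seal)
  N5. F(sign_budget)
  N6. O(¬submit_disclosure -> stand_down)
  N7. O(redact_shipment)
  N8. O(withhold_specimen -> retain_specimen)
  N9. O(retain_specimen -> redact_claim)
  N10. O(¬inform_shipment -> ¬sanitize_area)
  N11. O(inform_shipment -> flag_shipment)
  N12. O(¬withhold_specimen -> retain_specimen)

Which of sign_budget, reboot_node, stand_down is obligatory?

By case analysis on ¬withhold_specimen: premise 12 gives O(¬withhold_specimen -> retain_specimen) and premise 8 gives O(withhold_specimen -> retain_specimen), so O(retain_specimen) either way.
Premise 9 is O(retain_specimen -> redact_claim); since O(retain_specimen), deontic closure gives O(redact_claim).
Premise 2, O(¬sanitize_area -> ¬redact_claim), contraposes to O(redact_claim -> sanitize_area); with O(redact_claim) we get O(sanitize_area).
The contrapositive of premise 10 (O(¬inform_shipment -> ¬sanitize_area)) is O(sanitize_area -> inform_shipment), and O(sanitize_area) is already established, so O(inform_shipment).
Premise 11 is O(inform_shipment -> flag_shipment); since O(inform_shipment), deontic closure gives O(flag_shipment).
Premise 3, O(submit_disclosure -> ¬flag_shipment), contraposes to O(flag_shipment -> ¬submit_disclosure); with O(flag_shipment) we get O(¬submit_disclosure).
Premise 6 is O(¬submit_disclosure -> stand_down); since O(¬submit_disclosure), deontic closure gives O(stand_down).
So O(stand_down) holds — stand_down is obligatory. None of the other listed options is made obligatory by any chain of premises.

stand_down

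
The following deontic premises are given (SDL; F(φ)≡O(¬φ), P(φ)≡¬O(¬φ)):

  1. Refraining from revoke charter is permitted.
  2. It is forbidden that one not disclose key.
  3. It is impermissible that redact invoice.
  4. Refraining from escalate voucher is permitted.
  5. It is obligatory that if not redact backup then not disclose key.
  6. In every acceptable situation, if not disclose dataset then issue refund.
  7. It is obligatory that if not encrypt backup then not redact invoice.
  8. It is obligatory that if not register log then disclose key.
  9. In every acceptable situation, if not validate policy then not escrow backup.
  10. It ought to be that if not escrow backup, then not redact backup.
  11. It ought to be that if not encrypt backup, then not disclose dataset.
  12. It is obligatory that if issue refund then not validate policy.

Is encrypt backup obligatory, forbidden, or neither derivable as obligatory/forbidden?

Premise 2 is F(¬disclose_key), i.e. O(disclose_key).
Premise 5, O(¬redact_backup → ¬disclose_key), contraposes to O(disclose_key → redact_backup); with O(disclose_key) we get O(redact_backup).
Premise 10, O(¬escrow_backup → ¬redact_backup), contraposes to O(redact_backup → escrow_backup); with O(redact_backup) we get O(escrow_backup).
Premise 9 is O(¬validate_policy → ¬escrow_backup); contrapositively O(escrow_backup → validate_policy). Since O(escrow_backup) holds, K gives O(validate_policy).
Premise 12 is O(issue_refund → ¬validate_policy); contrapositively O(validate_policy → ¬issue_refund). Since O(validate_policy) holds, K gives O(¬issue_refund).
Premise 6 is O(¬disclose_dataset → issue_refund); contrapositively O(¬issue_refund → disclose_dataset). Since O(¬issue_refund) holds, K gives O(disclose_dataset).
Premise 11 is O(¬encrypt_backup → ¬disclose_dataset); contrapositively O(disclose_dataset → encrypt_backup). Since O(disclose_dataset) holds, K gives O(encrypt_backup).
Premises 1, 3, 4, 7, 8 do not contribute to this derivation.
Hence encrypt_backup is obligatory.

Obligatory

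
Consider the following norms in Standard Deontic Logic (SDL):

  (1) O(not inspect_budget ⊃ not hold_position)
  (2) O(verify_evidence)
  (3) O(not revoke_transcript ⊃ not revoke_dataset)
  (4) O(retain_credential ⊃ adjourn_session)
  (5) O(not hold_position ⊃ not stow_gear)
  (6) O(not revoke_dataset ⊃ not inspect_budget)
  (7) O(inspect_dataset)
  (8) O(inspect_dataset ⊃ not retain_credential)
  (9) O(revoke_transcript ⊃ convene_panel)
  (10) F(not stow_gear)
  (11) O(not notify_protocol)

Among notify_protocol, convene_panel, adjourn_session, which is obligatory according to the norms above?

F(not stow_gear) at premise 10 means O(stow_gear).
Premise 5 is O(not hold_position ⊃ not stow_gear); contrapositively O(stow_gear ⊃ hold_position). Since O(stow_gear) holds, K gives O(hold_position).
Premise 1, O(not inspect_budget ⊃ not hold_position), contraposes to O(hold_position ⊃ inspect_budget); with O(hold_position) we get O(inspect_budget).
Premise 6 is O(not revoke_dataset ⊃ not inspect_budget); contrapositively O(inspect_budget ⊃ revoke_dataset). Since O(inspect_budget) holds, K gives O(revoke_dataset).
Premise 3, O(not revoke_transcript ⊃ not revoke_dataset), contraposes to O(revoke_dataset ⊃ revoke_transcript); with O(revoke_dataset) we get O(revoke_transcript).
With premise 9, O(revoke_transcript ⊃ convene_panel), the K-axiom yields O(convene_panel).
So O(convene_panel) holds — convene_panel is obligatory. None of the other listed options is made obligatory by any chain of premises.

convene_panel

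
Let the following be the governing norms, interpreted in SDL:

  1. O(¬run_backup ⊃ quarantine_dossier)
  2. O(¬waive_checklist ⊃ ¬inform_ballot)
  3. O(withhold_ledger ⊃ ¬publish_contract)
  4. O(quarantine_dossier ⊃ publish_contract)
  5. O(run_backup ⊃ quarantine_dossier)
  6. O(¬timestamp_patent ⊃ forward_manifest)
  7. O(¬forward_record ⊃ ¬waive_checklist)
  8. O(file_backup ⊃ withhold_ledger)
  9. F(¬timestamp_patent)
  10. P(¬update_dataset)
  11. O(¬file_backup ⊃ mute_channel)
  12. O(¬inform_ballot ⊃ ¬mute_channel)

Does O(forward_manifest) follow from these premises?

No

Premise 6 is O(¬timestamp_patent ⊃ forward_manifest), but O(¬timestamp_patent) is not derivable from the premises, so it does not yield O(forward_manifest).
No other premise forces O(forward_manifest). An ideal world satisfying every premise can still have forward_manifest false, so O(forward_manifest) is not derivable.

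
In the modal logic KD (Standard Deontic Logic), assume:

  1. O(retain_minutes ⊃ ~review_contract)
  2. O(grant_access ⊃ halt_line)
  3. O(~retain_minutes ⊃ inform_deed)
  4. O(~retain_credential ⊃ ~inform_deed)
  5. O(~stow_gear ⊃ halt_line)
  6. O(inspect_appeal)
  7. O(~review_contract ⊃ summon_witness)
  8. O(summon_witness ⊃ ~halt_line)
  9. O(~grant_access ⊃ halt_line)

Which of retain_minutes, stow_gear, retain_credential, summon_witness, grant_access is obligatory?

retain_credential

Premises 2 and 9 cover both cases: O(grant_access ⊃ halt_line) and O(~grant_access ⊃ halt_line). Since grant_access ∨ ~grant_access is a tautology, O(halt_line) follows.
Premise 8, O(summon_witness ⊃ ~halt_line), contraposes to O(halt_line ⊃ ~summon_witness); with O(halt_line) we get O(~summon_witness).
Premise 7 is O(~review_contract ⊃ summon_witness); contrapositively O(~summon_witness ⊃ review_contract). Since O(~summon_witness) holds, K gives O(review_contract).
Premise 1 is O(retain_minutes ⊃ ~review_contract); contrapositively O(review_contract ⊃ ~retain_minutes). Since O(review_contract) holds, K gives O(~retain_minutes).
Applying K to premise 3 (O(~retain_minutes ⊃ inform_deed)) and O(~retain_minutes) yields O(inform_deed).
Premise 4 is O(~retain_credential ⊃ ~inform_deed); contrapositively O(inform_deed ⊃ retain_credential). Since O(inform_deed) holds, K gives O(retain_credential).
So O(retain_credential) holds — retain_credential is obligatory. None of the other listed options is made obligatory by any chain of premises.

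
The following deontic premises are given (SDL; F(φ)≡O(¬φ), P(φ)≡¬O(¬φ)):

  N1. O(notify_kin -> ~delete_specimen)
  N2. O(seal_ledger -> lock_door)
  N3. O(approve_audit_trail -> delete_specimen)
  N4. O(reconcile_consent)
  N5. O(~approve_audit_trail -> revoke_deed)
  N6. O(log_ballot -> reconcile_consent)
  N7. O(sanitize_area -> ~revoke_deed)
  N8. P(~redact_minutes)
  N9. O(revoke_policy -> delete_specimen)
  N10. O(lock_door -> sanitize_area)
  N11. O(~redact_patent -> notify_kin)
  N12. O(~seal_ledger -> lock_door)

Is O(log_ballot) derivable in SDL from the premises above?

Premise 6 is O(log_ballot -> reconcile_consent); even if O(reconcile_consent) held, inferring O(log_ballot) would be affirming the consequent — invalid.
No other premise forces O(log_ballot). An ideal world satisfying every premise can still have log_ballot false, so O(log_ballot) is not derivable.

No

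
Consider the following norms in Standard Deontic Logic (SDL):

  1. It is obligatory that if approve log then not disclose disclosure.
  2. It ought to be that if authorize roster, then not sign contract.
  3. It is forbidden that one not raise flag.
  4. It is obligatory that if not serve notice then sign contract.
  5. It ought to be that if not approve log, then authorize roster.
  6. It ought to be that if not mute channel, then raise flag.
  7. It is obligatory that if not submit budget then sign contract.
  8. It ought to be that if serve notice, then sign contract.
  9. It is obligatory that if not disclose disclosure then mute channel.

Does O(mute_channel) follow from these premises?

Premises 8 and 4 are O(serve_notice → sign_contract) and O(¬serve_notice → sign_contract); every ideal world satisfies serve_notice or ¬serve_notice, so in either case sign_contract holds — hence O(sign_contract).
Premise 2, O(authorize_roster → ¬sign_contract), contraposes to O(sign_contract → ¬authorize_roster); with O(sign_contract) we get O(¬authorize_roster).
Premise 5, O(¬approve_log → authorize_roster), contraposes to O(¬authorize_roster → approve_log); with O(¬authorize_roster) we get O(approve_log).
Premise 1 is O(approve_log → ¬disclose_disclosure); since O(approve_log), deontic closure gives O(¬disclose_disclosure).
Applying K to premise 9 (O(¬disclose_disclosure → mute_channel)) and O(¬disclose_disclosure) yields O(mute_channel).
Premises 3, 6, 7 do not contribute to this derivation.
So O(mute_channel) follows.

Yes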